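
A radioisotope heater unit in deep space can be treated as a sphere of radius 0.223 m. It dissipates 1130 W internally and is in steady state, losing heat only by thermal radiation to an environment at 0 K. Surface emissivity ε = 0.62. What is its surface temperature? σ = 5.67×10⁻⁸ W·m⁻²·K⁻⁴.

T ≈ 476 K

Steady state: internal power = radiated power, P = εσA T⁴.
Radiating area A = 4πr² = 0.6249 m².
T⁴ = P/(εσA) = 1130/(0.62·5.67×10⁻⁸·0.6249) = 5.144×10¹⁰ K⁴.
T = (5.144×10¹⁰)^(1/4).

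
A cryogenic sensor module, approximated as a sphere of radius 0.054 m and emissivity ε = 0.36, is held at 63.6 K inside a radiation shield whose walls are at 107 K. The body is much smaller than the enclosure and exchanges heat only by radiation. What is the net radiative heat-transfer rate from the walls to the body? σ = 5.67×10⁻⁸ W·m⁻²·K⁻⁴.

For a small grey body in a large enclosure: P_net = εσA(T_body⁴ − T_wall⁴).
A = 4πr² = 0.03664 m²; T_body⁴ − T_wall⁴ = 1.636×10⁷ − 1.311×10⁸ = -1.147×10⁸ K⁴.
|P_net| = 0.36·5.67×10⁻⁸·0.03664·1.147×10⁸.

P_net ≈ 0.0858 W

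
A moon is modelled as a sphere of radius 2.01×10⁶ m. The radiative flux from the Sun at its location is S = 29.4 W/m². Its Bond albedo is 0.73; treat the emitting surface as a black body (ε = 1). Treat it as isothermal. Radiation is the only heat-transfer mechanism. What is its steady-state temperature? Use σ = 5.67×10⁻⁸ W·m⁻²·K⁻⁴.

At equilibrium, absorbed power = emitted power.
Absorbing cross-section = πr² = 1.269×10¹³ m²; emitting surface = 4πr² = 5.077×10¹³ m² (ratio 4).
(1−a)S·A_cross = εσ·A_surf·T⁴  ⇒  T⁴ = (1−a)S/(4σ).
T⁴ = 0.270·29.4/(4·5.67×10⁻⁸) = 3.500×10⁷ K⁴.
T = (3.500×10⁷)^(1/4).

T ≈ 76.9 K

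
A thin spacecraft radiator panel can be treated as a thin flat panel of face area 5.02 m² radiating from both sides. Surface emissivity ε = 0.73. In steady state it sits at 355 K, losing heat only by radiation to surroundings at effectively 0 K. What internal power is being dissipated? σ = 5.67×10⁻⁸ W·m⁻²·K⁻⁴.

Steady state: P = εσA T⁴.
A = 2·5.02 = 10.04 m²; T⁴ = (355)⁴ = 1.588×10¹⁰ K⁴.
P = 0.73 × 5.67×10⁻⁸ × 10.04 × 1.588×10¹⁰.

P ≈ 6600 W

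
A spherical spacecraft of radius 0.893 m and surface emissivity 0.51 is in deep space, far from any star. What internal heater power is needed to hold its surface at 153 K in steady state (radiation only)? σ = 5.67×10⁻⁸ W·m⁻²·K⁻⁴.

P = εσ·4πr²·T⁴.
4πr² = 10.02 m²; T⁴ = 5.480×10⁸ K⁴.
P = 0.51·5.67×10⁻⁸·10.02·5.480×10⁸.

P ≈ 159 W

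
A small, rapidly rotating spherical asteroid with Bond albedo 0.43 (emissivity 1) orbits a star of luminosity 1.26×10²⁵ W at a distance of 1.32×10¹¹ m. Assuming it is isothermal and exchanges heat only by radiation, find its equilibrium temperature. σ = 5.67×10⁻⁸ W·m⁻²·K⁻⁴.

First find the stellar flux at distance d: S = L/(4πd²) = 1.26×10²⁵/(4π·(1.32×10¹¹)²) = 57.55 W/m².
For an isothermal sphere, absorbed (1−a)S·πr² = emitted σ·4πr²·T⁴, so T⁴ = (1−a)S/(4σ).
T⁴ = 0.570·57.55/(4·5.67×10⁻⁸) = 1.446×10⁸ K⁴.

T ≈ 110 K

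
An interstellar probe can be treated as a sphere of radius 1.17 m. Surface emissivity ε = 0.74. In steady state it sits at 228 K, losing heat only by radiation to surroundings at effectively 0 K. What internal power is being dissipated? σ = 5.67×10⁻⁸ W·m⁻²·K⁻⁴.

P ≈ 1950 W

Steady state: P = εσA T⁴.
A = 4πr² = 17.20 m²; T⁴ = (228)⁴ = 2.702×10⁹ K⁴.
P = 0.74 × 5.67×10⁻⁸ × 17.20 × 2.702×10⁹.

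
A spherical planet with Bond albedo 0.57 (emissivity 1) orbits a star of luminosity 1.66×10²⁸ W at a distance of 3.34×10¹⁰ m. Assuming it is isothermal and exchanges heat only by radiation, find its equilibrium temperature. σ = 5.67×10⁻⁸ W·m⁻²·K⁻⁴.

T ≈ 1220 K

First find the stellar flux at distance d: S = L/(4πd²) = 1.66×10²⁸/(4π·(3.34×10¹⁰)²) = 1.184×10⁶ W/m².
For an isothermal sphere, absorbed (1−a)S·πr² = emitted σ·4πr²·T⁴, so T⁴ = (1−a)S/(4σ).
T⁴ = 0.430·1.184×10⁶/(4·5.67×10⁻⁸) = 2.245×10¹² K⁴.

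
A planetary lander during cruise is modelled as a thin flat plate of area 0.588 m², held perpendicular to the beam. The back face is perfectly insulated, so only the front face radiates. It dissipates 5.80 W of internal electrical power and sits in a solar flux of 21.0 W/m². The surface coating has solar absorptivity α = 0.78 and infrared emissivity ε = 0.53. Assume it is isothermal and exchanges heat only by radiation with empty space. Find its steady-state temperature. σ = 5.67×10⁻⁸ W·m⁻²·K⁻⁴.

At steady state, absorbed solar power + internal power = radiated power.
Absorbed: α·S·A_cross = 0.78·21.0·0.5880 = 9.631 W (cross-section A).
Total input = 9.631 + 5.80 = 15.43 W.
Radiated: εσ·A_surf·T⁴ with A_surf = A = 0.5880 m².
T⁴ = 15.43/(0.53·5.67×10⁻⁸·0.5880) = 8.733×10⁸ K⁴.

T ≈ 172 K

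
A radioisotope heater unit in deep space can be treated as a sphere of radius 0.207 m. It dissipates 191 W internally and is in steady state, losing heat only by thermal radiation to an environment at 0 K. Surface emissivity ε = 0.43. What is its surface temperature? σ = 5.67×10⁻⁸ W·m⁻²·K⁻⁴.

Steady state: internal power = radiated power, P = εσA T⁴.
Radiating area A = 4πr² = 0.5385 m².
T⁴ = P/(εσA) = 191/(0.43·5.67×10⁻⁸·0.5385) = 1.455×10¹⁰ K⁴.
T = (1.455×10¹⁰)^(1/4).

T ≈ 347 K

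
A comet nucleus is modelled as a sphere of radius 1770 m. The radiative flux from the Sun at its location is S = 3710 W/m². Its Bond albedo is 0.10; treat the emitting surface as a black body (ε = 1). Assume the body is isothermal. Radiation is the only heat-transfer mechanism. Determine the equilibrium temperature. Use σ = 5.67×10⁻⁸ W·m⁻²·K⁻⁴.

T ≈ 348 K

At equilibrium, absorbed power = emitted power.
Absorbing cross-section = πr² = 9.842×10⁶ m²; emitting surface = 4πr² = 3.937×10⁷ m² (ratio 4).
(1−a)S·A_cross = εσ·A_surf·T⁴  ⇒  T⁴ = (1−a)S/(4σ).
T⁴ = 0.900·3710/(4·5.67×10⁻⁸) = 1.472×10¹⁰ K⁴.
T = (1.472×10¹⁰)^(1/4).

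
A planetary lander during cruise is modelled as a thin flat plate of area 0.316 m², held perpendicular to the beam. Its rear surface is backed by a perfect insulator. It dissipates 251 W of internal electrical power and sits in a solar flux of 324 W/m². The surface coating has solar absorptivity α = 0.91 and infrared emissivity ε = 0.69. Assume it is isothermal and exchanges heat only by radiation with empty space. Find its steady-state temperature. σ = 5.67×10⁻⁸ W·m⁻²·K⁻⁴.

At steady state, absorbed solar power + internal power = radiated power.
Absorbed: α·S·A_cross = 0.91·324·0.3160 = 93.17 W (cross-section A).
Total input = 93.17 + 251 = 344.2 W.
Radiated: εσ·A_surf·T⁴ with A_surf = A = 0.3160 m².
T⁴ = 344.2/(0.69·5.67×10⁻⁸·0.3160) = 2.784×10¹⁰ K⁴.

T ≈ 408 K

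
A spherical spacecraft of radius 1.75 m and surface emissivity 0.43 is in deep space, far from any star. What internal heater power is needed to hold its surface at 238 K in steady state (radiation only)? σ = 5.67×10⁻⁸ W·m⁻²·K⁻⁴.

P ≈ 3010 W

P = εσ·4πr²·T⁴.
4πr² = 38.48 m²; T⁴ = 3.209×10⁹ K⁴.
P = 0.43·5.67×10⁻⁸·38.48·3.209×10⁹.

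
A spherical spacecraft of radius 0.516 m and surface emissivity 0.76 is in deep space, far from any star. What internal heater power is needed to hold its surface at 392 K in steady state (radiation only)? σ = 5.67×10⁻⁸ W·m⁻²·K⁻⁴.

P ≈ 3400 W

P = εσ·4πr²·T⁴.
4πr² = 3.346 m²; T⁴ = 2.361×10¹⁰ K⁴.
P = 0.76·5.67×10⁻⁸·3.346·2.361×10¹⁰.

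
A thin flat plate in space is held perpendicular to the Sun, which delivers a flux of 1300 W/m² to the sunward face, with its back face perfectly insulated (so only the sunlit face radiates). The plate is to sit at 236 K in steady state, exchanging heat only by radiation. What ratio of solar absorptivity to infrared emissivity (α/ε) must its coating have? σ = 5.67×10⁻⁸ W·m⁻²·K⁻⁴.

Balance: αS·A = εσ·1A·T⁴ ⇒ α/ε = σT⁴/S.
α/ε = 5.67×10⁻⁸·(236)⁴/1300 = 5.67×10⁻⁸·3.102×10⁹/1300.

α/ε ≈ 0.135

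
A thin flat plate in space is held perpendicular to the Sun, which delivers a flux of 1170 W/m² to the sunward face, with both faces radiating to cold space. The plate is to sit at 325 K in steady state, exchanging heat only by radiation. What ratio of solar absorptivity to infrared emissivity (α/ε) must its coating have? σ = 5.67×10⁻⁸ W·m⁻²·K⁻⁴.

Balance: αS·A = εσ·2A·T⁴ ⇒ α/ε = 2σT⁴/S.
α/ε = 2·5.67×10⁻⁸·(325)⁴/1170 = 2·5.67×10⁻⁸·1.116×10¹⁰/1170.

α/ε ≈ 1.08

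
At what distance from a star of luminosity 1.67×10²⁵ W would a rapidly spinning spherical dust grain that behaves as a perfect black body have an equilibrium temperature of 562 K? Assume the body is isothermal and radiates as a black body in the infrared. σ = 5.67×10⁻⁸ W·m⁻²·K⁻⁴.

For an isothermal black-emitting sphere, (1−a)S·πr² = σ·4πr²·T⁴ ⇒ S = 4σT⁴/(1−a).
S = 4·5.67×10⁻⁸·(562)⁴/1.00 = 22620 W/m².
Flux falls as S = L/(4πd²), so d = √(L/(4πS)) = √(1.67×10²⁵/(4π·22620)).

d ≈ 7.66×10⁹ m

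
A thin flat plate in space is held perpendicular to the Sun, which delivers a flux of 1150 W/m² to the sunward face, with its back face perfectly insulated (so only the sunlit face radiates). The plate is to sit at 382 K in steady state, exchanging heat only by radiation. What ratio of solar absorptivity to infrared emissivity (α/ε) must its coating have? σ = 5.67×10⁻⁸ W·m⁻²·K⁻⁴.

α/ε ≈ 1.05

Balance: αS·A = εσ·1A·T⁴ ⇒ α/ε = σT⁴/S.
α/ε = 5.67×10⁻⁸·(382)⁴/1150 = 5.67×10⁻⁸·2.129×10¹⁰/1150.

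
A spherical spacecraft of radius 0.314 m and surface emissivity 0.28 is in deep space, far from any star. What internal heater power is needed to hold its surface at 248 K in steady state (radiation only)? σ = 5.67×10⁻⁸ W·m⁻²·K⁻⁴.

P ≈ 74.4 W

P = εσ·4πr²·T⁴.
4πr² = 1.239 m²; T⁴ = 3.783×10⁹ K⁴.
P = 0.28·5.67×10⁻⁸·1.239·3.783×10⁹.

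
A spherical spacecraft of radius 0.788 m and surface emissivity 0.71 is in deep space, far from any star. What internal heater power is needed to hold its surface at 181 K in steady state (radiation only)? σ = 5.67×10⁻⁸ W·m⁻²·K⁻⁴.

P ≈ 337 W

P = εσ·4πr²·T⁴.
4πr² = 7.803 m²; T⁴ = 1.073×10⁹ K⁴.
P = 0.71·5.67×10⁻⁸·7.803·1.073×10⁹.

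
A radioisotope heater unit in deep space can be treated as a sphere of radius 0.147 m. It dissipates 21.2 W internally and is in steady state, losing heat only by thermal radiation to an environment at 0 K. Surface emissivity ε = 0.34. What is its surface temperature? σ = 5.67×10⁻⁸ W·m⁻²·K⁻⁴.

Steady state: internal power = radiated power, P = εσA T⁴.
Radiating area A = 4πr² = 0.2715 m².
T⁴ = P/(εσA) = 21.2/(0.34·5.67×10⁻⁸·0.2715) = 4.050×10⁹ K⁴.
T = (4.050×10⁹)^(1/4).

T ≈ 252 K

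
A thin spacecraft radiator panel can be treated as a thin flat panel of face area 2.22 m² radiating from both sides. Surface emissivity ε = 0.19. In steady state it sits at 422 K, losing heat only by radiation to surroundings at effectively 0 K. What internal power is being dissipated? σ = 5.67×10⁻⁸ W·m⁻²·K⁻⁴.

Steady state: P = εσA T⁴.
A = 2·2.22 = 4.440 m²; T⁴ = (422)⁴ = 3.171×10¹⁰ K⁴.
P = 0.19 × 5.67×10⁻⁸ × 4.440 × 3.171×10¹⁰.

P ≈ 1520 W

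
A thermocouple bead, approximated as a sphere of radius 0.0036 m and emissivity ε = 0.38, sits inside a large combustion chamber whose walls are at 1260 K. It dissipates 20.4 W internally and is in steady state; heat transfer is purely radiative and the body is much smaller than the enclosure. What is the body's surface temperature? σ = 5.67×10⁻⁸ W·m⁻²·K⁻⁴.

For a small grey body in a large enclosure, net radiated power = εσA(T⁴ − T_w⁴).
Steady state: P = εσA(T⁴ − T_w⁴) with A = 4πr² = 1.629×10⁻⁴ m².
T⁴ = P/(εσA) + T_w⁴ = 20.4/(0.38·5.67×10⁻⁸·1.629×10⁻⁴) + (1260)⁴
    = 5.814×10¹² + 2.520×10¹² = 8.334×10¹² K⁴.

T ≈ 1700 K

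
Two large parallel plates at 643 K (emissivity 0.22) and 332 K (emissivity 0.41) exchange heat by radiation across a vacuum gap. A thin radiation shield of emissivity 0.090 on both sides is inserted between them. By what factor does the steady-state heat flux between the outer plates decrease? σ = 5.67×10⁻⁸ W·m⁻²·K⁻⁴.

Without shield: q₀ = σΔ(T⁴)/(1/ε₁+1/ε₂−1) with denominator 5.984.
With shield the two gaps are in series; the resistances add: (1/ε₁+1/ε_s−1)+(1/ε_s+1/ε₂−1) = 14.66+12.55 = 27.21.
Heat-flux ratio q₀/q = 27.21/5.984.

factor ≈ 4.55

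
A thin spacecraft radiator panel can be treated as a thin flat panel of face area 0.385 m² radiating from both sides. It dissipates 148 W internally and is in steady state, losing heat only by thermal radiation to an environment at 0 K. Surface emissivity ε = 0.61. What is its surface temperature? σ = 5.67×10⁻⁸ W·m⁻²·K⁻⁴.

T ≈ 273 K

Steady state: internal power = radiated power, P = εσA T⁴.
Radiating area A = 2·0.385 = 0.7700 m².
T⁴ = P/(εσA) = 148/(0.61·5.67×10⁻⁸·0.7700) = 5.557×10⁹ K⁴.
T = (5.557×10⁹)^(1/4).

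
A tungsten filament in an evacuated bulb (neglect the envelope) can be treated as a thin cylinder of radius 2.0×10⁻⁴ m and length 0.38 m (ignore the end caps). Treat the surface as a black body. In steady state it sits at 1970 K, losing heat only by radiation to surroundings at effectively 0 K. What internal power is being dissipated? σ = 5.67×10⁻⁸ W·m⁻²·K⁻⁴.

Steady state: P = εσA T⁴.
A = 2πrL = 4.775×10⁻⁴ m²; T⁴ = (1970)⁴ = 1.506×10¹³ K⁴.
P = 1.0 × 5.67×10⁻⁸ × 4.775×10⁻⁴ × 1.506×10¹³.

P ≈ 408 W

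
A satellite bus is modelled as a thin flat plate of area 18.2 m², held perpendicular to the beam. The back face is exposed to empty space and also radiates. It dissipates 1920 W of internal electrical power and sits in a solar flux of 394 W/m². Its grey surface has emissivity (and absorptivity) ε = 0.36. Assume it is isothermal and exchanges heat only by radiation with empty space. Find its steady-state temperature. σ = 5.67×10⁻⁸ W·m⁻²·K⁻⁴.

At steady state, absorbed solar power + internal power = radiated power.
Absorbed: α·S·A_cross = 0.36·394·18.20 = 2581 W (cross-section A).
Total input = 2581 + 1920 = 4501 W.
Radiated: εσ·A_surf·T⁴ with A_surf = 2A = 36.40 m².
T⁴ = 4501/(0.36·5.67×10⁻⁸·36.40) = 6.059×10⁹ K⁴.

T ≈ 279 K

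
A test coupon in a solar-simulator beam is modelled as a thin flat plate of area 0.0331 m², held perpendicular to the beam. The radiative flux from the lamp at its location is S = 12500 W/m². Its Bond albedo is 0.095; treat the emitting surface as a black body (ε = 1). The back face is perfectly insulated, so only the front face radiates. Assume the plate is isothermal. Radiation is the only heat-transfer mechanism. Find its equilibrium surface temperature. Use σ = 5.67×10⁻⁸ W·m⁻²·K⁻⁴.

At equilibrium, absorbed power = emitted power.
Absorbing cross-section = A = 0.03310 m²; emitting surface = A = 0.03310 m² (ratio 1).
(1−a)S·A_cross = εσ·A_surf·T⁴  ⇒  T⁴ = (1−a)S/(1σ).
T⁴ = 0.905·12500/(1·5.67×10⁻⁸) = 1.995×10¹¹ K⁴.
T = (1.995×10¹¹)^(1/4).

T ≈ 668 K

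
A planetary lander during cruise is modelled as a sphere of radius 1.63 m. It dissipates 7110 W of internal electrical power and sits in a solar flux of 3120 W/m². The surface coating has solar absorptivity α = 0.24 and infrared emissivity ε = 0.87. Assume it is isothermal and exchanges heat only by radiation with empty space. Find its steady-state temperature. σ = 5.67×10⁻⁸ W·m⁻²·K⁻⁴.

At steady state, absorbed solar power + internal power = radiated power.
Absorbed: α·S·A_cross = 0.24·3120·8.347 = 6250 W (cross-section πr²).
Total input = 6250 + 7110 = 13360 W.
Radiated: εσ·A_surf·T⁴ with A_surf = 4πr² = 33.39 m².
T⁴ = 13360/(0.87·5.67×10⁻⁸·33.39) = 8.112×10⁹ K⁴.

T ≈ 300 K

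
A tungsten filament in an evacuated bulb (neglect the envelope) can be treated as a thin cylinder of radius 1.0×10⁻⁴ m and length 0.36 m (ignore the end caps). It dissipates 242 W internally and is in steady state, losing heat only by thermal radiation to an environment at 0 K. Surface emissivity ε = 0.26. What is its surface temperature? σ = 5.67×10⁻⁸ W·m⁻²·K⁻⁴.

T ≈ 2920 K

Steady state: internal power = radiated power, P = εσA T⁴.
Radiating area A = 2πrL = 2.262×10⁻⁴ m².
T⁴ = P/(εσA) = 242/(0.26·5.67×10⁻⁸·2.262×10⁻⁴) = 7.257×10¹³ K⁴.
T = (7.257×10¹³)^(1/4).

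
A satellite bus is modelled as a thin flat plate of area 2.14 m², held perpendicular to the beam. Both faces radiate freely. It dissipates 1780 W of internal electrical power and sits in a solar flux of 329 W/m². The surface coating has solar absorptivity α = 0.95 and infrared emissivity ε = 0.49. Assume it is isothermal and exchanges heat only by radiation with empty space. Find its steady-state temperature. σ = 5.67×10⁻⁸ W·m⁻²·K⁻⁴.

T ≈ 379 K

At steady state, absorbed solar power + internal power = radiated power.
Absorbed: α·S·A_cross = 0.95·329·2.140 = 668.9 W (cross-section A).
Total input = 668.9 + 1780 = 2449 W.
Radiated: εσ·A_surf·T⁴ with A_surf = 2A = 4.280 m².
T⁴ = 2449/(0.49·5.67×10⁻⁸·4.280) = 2.059×10¹⁰ K⁴.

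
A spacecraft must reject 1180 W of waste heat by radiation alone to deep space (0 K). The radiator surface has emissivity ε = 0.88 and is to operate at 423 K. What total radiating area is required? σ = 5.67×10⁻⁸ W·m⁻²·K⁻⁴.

A ≈ 0.739 m²

P = εσA T⁴ ⇒ A = P/(εσT⁴).
T⁴ = 3.202×10¹⁰ K⁴.
A = 1180/(0.88 × 5.67×10⁻⁸ × 3.202×10¹⁰).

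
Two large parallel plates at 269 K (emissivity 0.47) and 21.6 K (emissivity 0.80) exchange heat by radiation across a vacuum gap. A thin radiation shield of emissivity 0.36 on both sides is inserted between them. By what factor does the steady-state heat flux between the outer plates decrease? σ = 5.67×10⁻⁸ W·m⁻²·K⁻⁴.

Without shield: q₀ = σΔ(T⁴)/(1/ε₁+1/ε₂−1) with denominator 2.378.
With shield the two gaps are in series; the resistances add: (1/ε₁+1/ε_s−1)+(1/ε_s+1/ε₂−1) = 3.905+3.028 = 6.933.
Heat-flux ratio q₀/q = 6.933/2.378.

factor ≈ 2.92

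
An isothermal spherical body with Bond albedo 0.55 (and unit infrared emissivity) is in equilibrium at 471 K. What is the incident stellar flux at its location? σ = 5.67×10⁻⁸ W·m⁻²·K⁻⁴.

S ≈ 24800 W/m²

(1−a)S·πr² = σ·4πr²·T⁴ ⇒ S = 4σT⁴/(1−a).
S = 4·5.67×10⁻⁸·4.921×10¹⁰/0.450.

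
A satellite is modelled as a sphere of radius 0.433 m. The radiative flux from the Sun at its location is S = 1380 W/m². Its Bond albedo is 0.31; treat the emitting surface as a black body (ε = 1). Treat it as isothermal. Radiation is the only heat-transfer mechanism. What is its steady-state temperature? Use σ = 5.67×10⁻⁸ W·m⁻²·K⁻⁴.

At equilibrium, absorbed power = emitted power.
Absorbing cross-section = πr² = 0.5890 m²; emitting surface = 4πr² = 2.356 m² (ratio 4).
(1−a)S·A_cross = εσ·A_surf·T⁴  ⇒  T⁴ = (1−a)S/(4σ).
T⁴ = 0.690·1380/(4·5.67×10⁻⁸) = 4.198×10⁹ K⁴.
T = (4.198×10⁹)^(1/4).

T ≈ 255 K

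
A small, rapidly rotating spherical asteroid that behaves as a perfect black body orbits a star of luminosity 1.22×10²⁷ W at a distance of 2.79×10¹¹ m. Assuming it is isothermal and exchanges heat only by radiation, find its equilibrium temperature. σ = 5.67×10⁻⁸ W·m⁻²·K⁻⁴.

T ≈ 272 K

First find the stellar flux at distance d: S = L/(4πd²) = 1.22×10²⁷/(4π·(2.79×10¹¹)²) = 1247 W/m².
For an isothermal sphere, absorbed (1−a)S·πr² = emitted σ·4πr²·T⁴, so T⁴ = (1−a)S/(4σ).
T⁴ = 1.00·1247/(4·5.67×10⁻⁸) = 5.499×10⁹ K⁴.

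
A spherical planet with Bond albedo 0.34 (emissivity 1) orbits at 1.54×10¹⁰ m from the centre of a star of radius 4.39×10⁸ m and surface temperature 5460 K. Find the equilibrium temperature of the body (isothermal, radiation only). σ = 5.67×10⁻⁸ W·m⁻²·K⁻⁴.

T ≈ 588 K

The star's surface emits σT_*⁴; at distance d the flux is S = σT_*⁴(R_*/d)².
S = 5.67×10⁻⁸·(5460)⁴·(4.39×10⁸/1.54×10¹⁰)² = 40950 W/m².
For an isothermal sphere T⁴ = (1−a)S/(4σ) = 1.192×10¹¹ K⁴.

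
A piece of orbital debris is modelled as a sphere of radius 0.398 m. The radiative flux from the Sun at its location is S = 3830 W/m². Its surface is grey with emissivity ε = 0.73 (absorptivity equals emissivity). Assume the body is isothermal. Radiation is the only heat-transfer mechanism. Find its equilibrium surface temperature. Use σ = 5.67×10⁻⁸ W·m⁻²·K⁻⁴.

At equilibrium, absorbed power = emitted power.
Absorbing cross-section = πr² = 0.4976 m²; emitting surface = 4πr² = 1.991 m² (ratio 4).
εS·A_cross = εσ·A_surf·T⁴  ⇒  T⁴ = S/(4σ)   (ε cancels).
T⁴ = 3830/(4·5.67×10⁻⁸) = 1.689×10¹⁰ K⁴.
T = (1.689×10¹⁰)^(1/4).

T ≈ 360 K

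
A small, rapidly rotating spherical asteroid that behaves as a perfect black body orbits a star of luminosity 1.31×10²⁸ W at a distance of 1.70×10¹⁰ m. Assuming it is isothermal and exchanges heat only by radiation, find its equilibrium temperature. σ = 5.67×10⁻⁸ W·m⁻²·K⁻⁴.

T ≈ 2000 K

First find the stellar flux at distance d: S = L/(4πd²) = 1.31×10²⁸/(4π·(1.70×10¹⁰)²) = 3.607×10⁶ W/m².
For an isothermal sphere, absorbed (1−a)S·πr² = emitted σ·4πr²·T⁴, so T⁴ = (1−a)S/(4σ).
T⁴ = 1.00·3.607×10⁶/(4·5.67×10⁻⁸) = 1.590×10¹³ K⁴.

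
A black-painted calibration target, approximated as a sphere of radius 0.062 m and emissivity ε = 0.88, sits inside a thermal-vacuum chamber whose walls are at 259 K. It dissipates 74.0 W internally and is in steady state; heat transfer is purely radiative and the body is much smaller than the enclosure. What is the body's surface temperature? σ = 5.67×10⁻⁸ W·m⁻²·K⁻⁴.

T ≈ 433 K

For a small grey body in a large enclosure, net radiated power = εσA(T⁴ − T_w⁴).
Steady state: P = εσA(T⁴ − T_w⁴) with A = 4πr² = 0.04831 m².
T⁴ = P/(εσA) + T_w⁴ = 74.0/(0.88·5.67×10⁻⁸·0.04831) + (259)⁴
    = 3.070×10¹⁰ + 4.500×10⁹ = 3.520×10¹⁰ K⁴.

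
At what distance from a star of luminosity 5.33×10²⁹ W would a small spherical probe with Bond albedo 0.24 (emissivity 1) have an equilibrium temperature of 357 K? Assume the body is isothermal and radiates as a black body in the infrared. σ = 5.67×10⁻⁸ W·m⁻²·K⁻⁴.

For an isothermal black-emitting sphere, (1−a)S·πr² = σ·4πr²·T⁴ ⇒ S = 4σT⁴/(1−a).
S = 4·5.67×10⁻⁸·(357)⁴/0.760 = 4847 W/m².
Flux falls as S = L/(4πd²), so d = √(L/(4πS)) = √(5.33×10²⁹/(4π·4847)).

d ≈ 2.96×10¹² m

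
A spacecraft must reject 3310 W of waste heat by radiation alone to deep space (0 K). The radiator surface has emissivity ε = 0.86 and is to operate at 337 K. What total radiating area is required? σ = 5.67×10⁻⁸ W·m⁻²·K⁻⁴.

A ≈ 5.26 m²

P = εσA T⁴ ⇒ A = P/(εσT⁴).
T⁴ = 1.290×10¹⁰ K⁴.
A = 3310/(0.86 × 5.67×10⁻⁸ × 1.290×10¹⁰).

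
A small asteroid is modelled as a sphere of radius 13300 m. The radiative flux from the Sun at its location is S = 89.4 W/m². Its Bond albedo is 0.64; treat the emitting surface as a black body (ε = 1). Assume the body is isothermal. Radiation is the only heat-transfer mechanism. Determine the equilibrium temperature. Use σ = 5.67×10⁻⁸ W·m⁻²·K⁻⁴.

At equilibrium, absorbed power = emitted power.
Absorbing cross-section = πr² = 5.557×10⁸ m²; emitting surface = 4πr² = 2.223×10⁹ m² (ratio 4).
(1−a)S·A_cross = εσ·A_surf·T⁴  ⇒  T⁴ = (1−a)S/(4σ).
T⁴ = 0.360·89.4/(4·5.67×10⁻⁸) = 1.419×10⁸ K⁴.
T = (1.419×10⁸)^(1/4).

T ≈ 109 K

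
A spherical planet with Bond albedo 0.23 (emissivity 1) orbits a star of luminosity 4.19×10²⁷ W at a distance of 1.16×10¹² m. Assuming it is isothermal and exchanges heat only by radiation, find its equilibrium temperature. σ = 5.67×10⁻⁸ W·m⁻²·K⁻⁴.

T ≈ 170 K

First find the stellar flux at distance d: S = L/(4πd²) = 4.19×10²⁷/(4π·(1.16×10¹²)²) = 247.8 W/m².
For an isothermal sphere, absorbed (1−a)S·πr² = emitted σ·4πr²·T⁴, so T⁴ = (1−a)S/(4σ).
T⁴ = 0.770·247.8/(4·5.67×10⁻⁸) = 8.413×10⁸ K⁴.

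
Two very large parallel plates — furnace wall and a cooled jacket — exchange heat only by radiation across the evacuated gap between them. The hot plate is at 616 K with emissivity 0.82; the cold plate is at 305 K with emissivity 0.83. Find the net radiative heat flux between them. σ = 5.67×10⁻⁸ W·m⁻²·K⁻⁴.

q ≈ 5390 W/m²

For two infinite grey parallel plates, q = σ(T₁⁴ − T₂⁴)/(1/ε₁ + 1/ε₂ − 1).
T₁⁴ − T₂⁴ = 1.440×10¹¹ − 8.654×10⁹ = 1.353×10¹¹ K⁴.
1/ε₁ + 1/ε₂ − 1 = 1.220 + 1.205 − 1 = 1.424.
q = 5.67×10⁻⁸ × 1.353×10¹¹ / 1.424.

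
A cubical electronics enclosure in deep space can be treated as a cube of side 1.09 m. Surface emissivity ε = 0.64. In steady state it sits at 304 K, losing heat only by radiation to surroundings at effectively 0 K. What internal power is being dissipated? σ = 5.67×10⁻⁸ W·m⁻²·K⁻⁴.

Steady state: P = εσA T⁴.
A = 6L² = 7.129 m²; T⁴ = (304)⁴ = 8.541×10⁹ K⁴.
P = 0.64 × 5.67×10⁻⁸ × 7.129 × 8.541×10⁹.

P ≈ 2210 W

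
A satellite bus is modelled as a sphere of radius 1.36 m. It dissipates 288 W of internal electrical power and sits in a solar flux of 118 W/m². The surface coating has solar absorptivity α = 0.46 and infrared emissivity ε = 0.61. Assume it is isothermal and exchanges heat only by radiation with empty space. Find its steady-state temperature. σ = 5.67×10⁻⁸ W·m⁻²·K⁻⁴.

At steady state, absorbed solar power + internal power = radiated power.
Absorbed: α·S·A_cross = 0.46·118·5.811 = 315.4 W (cross-section πr²).
Total input = 315.4 + 288 = 603.4 W.
Radiated: εσ·A_surf·T⁴ with A_surf = 4πr² = 23.24 m².
T⁴ = 603.4/(0.61·5.67×10⁻⁸·23.24) = 7.506×10⁸ K⁴.

T ≈ 166 K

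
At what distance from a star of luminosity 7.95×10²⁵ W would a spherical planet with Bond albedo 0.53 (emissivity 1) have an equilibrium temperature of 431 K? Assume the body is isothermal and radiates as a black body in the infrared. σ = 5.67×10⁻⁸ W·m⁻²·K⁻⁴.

d ≈ 1.95×10¹⁰ m

For an isothermal black-emitting sphere, (1−a)S·πr² = σ·4πr²·T⁴ ⇒ S = 4σT⁴/(1−a).
S = 4·5.67×10⁻⁸·(431)⁴/0.470 = 16650 W/m².
Flux falls as S = L/(4πd²), so d = √(L/(4πS)) = √(7.95×10²⁵/(4π·16650)).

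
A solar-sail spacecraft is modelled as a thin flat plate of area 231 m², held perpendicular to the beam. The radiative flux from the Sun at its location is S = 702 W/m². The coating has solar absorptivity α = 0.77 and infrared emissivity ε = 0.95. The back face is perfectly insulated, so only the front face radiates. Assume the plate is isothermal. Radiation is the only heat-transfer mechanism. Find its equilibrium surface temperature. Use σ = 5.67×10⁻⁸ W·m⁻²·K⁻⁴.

At equilibrium, absorbed power = emitted power.
Absorbing cross-section = A = 231.0 m²; emitting surface = A = 231.0 m² (ratio 1).
αS·A_cross = εσ·A_surf·T⁴  ⇒  T⁴ = αS/(ε·1σ).
T⁴ = 0.770·702/(0.95·1·5.67×10⁻⁸) = 1.004×10¹⁰ K⁴.
T = (1.004×10¹⁰)^(1/4).

T ≈ 317 K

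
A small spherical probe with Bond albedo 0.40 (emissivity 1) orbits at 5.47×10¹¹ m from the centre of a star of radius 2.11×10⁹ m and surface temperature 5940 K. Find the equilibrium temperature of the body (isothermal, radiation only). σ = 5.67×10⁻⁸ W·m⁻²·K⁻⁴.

The star's surface emits σT_*⁴; at distance d the flux is S = σT_*⁴(R_*/d)².
S = 5.67×10⁻⁸·(5940)⁴·(2.11×10⁹/5.47×10¹¹)² = 1050 W/m².
For an isothermal sphere T⁴ = (1−a)S/(4σ) = 2.779×10⁹ K⁴.

T ≈ 230 K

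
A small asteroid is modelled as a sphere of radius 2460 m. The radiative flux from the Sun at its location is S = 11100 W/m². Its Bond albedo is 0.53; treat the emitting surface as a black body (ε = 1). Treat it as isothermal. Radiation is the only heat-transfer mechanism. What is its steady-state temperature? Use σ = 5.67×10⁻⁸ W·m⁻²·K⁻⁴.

T ≈ 389 K

At equilibrium, absorbed power = emitted power.
Absorbing cross-section = πr² = 1.901×10⁷ m²; emitting surface = 4πr² = 7.605×10⁷ m² (ratio 4).
(1−a)S·A_cross = εσ·A_surf·T⁴  ⇒  T⁴ = (1−a)S/(4σ).
T⁴ = 0.470·11100/(4·5.67×10⁻⁸) = 2.300×10¹⁰ K⁴.
T = (2.300×10¹⁰)^(1/4).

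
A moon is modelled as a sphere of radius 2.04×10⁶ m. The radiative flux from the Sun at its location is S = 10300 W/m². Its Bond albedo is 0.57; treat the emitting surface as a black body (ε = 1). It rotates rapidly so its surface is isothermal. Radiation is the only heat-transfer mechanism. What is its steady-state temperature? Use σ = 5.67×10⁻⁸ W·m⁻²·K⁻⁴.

At equilibrium, absorbed power = emitted power.
Absorbing cross-section = πr² = 1.307×10¹³ m²; emitting surface = 4πr² = 5.230×10¹³ m² (ratio 4).
(1−a)S·A_cross = εσ·A_surf·T⁴  ⇒  T⁴ = (1−a)S/(4σ).
T⁴ = 0.430·10300/(4·5.67×10⁻⁸) = 1.953×10¹⁰ K⁴.
T = (1.953×10¹⁰)^(1/4).

T ≈ 374 K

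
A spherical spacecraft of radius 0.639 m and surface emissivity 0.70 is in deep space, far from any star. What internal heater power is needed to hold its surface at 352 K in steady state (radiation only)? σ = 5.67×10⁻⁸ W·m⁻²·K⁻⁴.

P = εσ·4πr²·T⁴.
4πr² = 5.131 m²; T⁴ = 1.535×10¹⁰ K⁴.
P = 0.70·5.67×10⁻⁸·5.131·1.535×10¹⁰.

P ≈ 3130 W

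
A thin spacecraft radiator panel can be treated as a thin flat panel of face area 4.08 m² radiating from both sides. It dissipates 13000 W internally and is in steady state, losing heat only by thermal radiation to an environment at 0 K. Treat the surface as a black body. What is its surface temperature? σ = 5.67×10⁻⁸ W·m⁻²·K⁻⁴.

T ≈ 409 K

Steady state: internal power = radiated power, P = εσA T⁴.
Radiating area A = 2·4.08 = 8.160 m².
T⁴ = P/(εσA) = 13000/(1.0·5.67×10⁻⁸·8.160) = 2.810×10¹⁰ K⁴.
T = (2.810×10¹⁰)^(1/4).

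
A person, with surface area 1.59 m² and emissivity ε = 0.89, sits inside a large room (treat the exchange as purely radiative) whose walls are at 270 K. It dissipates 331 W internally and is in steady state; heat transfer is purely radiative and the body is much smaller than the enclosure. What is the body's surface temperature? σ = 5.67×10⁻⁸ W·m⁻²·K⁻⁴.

T ≈ 312 K

For a small grey body in a large enclosure, net radiated power = εσA(T⁴ − T_w⁴).
Steady state: P = εσA(T⁴ − T_w⁴) with A = 1.59 m².
T⁴ = P/(εσA) + T_w⁴ = 331/(0.89·5.67×10⁻⁸·1.590) + (270)⁴
    = 4.125×10⁹ + 5.314×10⁹ = 9.440×10⁹ K⁴.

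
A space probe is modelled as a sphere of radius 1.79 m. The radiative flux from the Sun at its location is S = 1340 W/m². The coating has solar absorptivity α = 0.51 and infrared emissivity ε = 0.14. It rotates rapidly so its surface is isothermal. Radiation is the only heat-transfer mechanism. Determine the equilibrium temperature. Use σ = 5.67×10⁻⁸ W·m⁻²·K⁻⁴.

At equilibrium, absorbed power = emitted power.
Absorbing cross-section = πr² = 10.07 m²; emitting surface = 4πr² = 40.26 m² (ratio 4).
αS·A_cross = εσ·A_surf·T⁴  ⇒  T⁴ = αS/(ε·4σ).
T⁴ = 0.510·1340/(0.14·4·5.67×10⁻⁸) = 2.152×10¹⁰ K⁴.
T = (2.152×10¹⁰)^(1/4).

T ≈ 383 K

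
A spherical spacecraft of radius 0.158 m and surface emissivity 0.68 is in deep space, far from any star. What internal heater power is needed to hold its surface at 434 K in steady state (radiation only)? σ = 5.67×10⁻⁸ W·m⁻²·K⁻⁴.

P = εσ·4πr²·T⁴.
4πr² = 0.3137 m²; T⁴ = 3.548×10¹⁰ K⁴.
P = 0.68·5.67×10⁻⁸·0.3137·3.548×10¹⁰.

P ≈ 429 W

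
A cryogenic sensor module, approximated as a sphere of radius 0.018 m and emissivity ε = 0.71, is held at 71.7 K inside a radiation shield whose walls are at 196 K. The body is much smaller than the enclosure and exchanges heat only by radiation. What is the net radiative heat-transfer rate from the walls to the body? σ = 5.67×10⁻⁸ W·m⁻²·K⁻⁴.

For a small grey body in a large enclosure: P_net = εσA(T_body⁴ − T_wall⁴).
A = 4πr² = 0.004072 m²; T_body⁴ − T_wall⁴ = 2.643×10⁷ − 1.476×10⁹ = -1.449×10⁹ K⁴.
|P_net| = 0.71·5.67×10⁻⁸·0.004072·1.449×10⁹.

P_net ≈ 0.238 W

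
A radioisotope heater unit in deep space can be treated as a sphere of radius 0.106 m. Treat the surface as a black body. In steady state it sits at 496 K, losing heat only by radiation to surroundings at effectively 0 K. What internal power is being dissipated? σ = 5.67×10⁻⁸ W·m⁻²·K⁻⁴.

P ≈ 485 W

Steady state: P = εσA T⁴.
A = 4πr² = 0.1412 m²; T⁴ = (496)⁴ = 6.052×10¹⁰ K⁴.
P = 1.0 × 5.67×10⁻⁸ × 0.1412 × 6.052×10¹⁰.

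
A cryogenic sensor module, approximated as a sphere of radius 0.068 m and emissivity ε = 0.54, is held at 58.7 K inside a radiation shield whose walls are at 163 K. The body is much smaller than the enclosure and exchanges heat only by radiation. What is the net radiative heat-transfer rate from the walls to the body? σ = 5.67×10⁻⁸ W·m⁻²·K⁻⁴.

P_net ≈ 1.23 W

For a small grey body in a large enclosure: P_net = εσA(T_body⁴ − T_wall⁴).
A = 4πr² = 0.05811 m²; T_body⁴ − T_wall⁴ = 1.187×10⁷ − 7.059×10⁸ = -6.940×10⁸ K⁴.
|P_net| = 0.54·5.67×10⁻⁸·0.05811·6.940×10⁸.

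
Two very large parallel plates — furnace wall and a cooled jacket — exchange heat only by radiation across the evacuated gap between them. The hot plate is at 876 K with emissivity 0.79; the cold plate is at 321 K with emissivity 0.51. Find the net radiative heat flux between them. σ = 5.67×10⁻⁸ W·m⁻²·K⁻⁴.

q ≈ 14700 W/m²

For two infinite grey parallel plates, q = σ(T₁⁴ − T₂⁴)/(1/ε₁ + 1/ε₂ − 1).
T₁⁴ − T₂⁴ = 5.889×10¹¹ − 1.062×10¹⁰ = 5.782×10¹¹ K⁴.
1/ε₁ + 1/ε₂ − 1 = 1.266 + 1.961 − 1 = 2.227.
q = 5.67×10⁻⁸ × 5.782×10¹¹ / 2.227.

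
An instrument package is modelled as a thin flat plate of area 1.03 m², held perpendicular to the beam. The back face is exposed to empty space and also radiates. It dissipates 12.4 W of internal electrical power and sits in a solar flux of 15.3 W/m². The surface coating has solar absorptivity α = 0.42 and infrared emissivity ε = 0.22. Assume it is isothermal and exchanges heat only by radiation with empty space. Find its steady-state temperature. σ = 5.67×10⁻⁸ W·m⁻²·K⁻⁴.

At steady state, absorbed solar power + internal power = radiated power.
Absorbed: α·S·A_cross = 0.42·15.3·1.030 = 6.619 W (cross-section A).
Total input = 6.619 + 12.4 = 19.02 W.
Radiated: εσ·A_surf·T⁴ with A_surf = 2A = 2.060 m².
T⁴ = 19.02/(0.22·5.67×10⁻⁸·2.060) = 7.401×10⁸ K⁴.

T ≈ 165 K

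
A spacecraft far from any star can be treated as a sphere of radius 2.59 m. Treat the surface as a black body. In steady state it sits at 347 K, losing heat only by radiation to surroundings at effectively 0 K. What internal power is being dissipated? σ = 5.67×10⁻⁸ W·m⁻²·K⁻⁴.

P ≈ 69300 W

Steady state: P = εσA T⁴.
A = 4πr² = 84.30 m²; T⁴ = (347)⁴ = 1.450×10¹⁰ K⁴.
P = 1.0 × 5.67×10⁻⁸ × 84.30 × 1.450×10¹⁰.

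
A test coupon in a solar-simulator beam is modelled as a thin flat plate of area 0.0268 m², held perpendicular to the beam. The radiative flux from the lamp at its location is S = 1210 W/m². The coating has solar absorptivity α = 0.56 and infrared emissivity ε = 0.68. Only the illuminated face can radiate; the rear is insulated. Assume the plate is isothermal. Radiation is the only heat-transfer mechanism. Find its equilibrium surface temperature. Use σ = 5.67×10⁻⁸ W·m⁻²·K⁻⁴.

At equilibrium, absorbed power = emitted power.
Absorbing cross-section = A = 0.02680 m²; emitting surface = A = 0.02680 m² (ratio 1).
αS·A_cross = εσ·A_surf·T⁴  ⇒  T⁴ = αS/(ε·1σ).
T⁴ = 0.560·1210/(0.68·1·5.67×10⁻⁸) = 1.757×10¹⁰ K⁴.
T = (1.757×10¹⁰)^(1/4).

T ≈ 364 K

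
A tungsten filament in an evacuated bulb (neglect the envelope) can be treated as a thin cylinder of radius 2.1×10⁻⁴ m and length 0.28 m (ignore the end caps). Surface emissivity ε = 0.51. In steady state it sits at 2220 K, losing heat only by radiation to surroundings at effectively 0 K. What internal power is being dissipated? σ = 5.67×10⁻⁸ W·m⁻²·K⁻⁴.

Steady state: P = εσA T⁴.
A = 2πrL = 3.695×10⁻⁴ m²; T⁴ = (2220)⁴ = 2.429×10¹³ K⁴.
P = 0.51 × 5.67×10⁻⁸ × 3.695×10⁻⁴ × 2.429×10¹³.

P ≈ 259 W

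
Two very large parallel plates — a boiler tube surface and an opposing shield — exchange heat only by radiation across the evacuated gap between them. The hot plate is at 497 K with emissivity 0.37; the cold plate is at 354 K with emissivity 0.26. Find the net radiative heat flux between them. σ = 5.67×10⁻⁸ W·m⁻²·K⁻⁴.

q ≈ 463 W/m²

For two infinite grey parallel plates, q = σ(T₁⁴ − T₂⁴)/(1/ε₁ + 1/ε₂ − 1).
T₁⁴ − T₂⁴ = 6.101×10¹⁰ − 1.570×10¹⁰ = 4.531×10¹⁰ K⁴.
1/ε₁ + 1/ε₂ − 1 = 2.703 + 3.846 − 1 = 5.549.
q = 5.67×10⁻⁸ × 4.531×10¹⁰ / 5.549.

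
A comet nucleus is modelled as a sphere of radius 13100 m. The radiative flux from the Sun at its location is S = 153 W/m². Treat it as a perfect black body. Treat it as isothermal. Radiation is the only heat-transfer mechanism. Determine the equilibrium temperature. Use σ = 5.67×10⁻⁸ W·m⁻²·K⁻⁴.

At equilibrium, absorbed power = emitted power.
Absorbing cross-section = πr² = 5.391×10⁸ m²; emitting surface = 4πr² = 2.157×10⁹ m² (ratio 4).
S·A_cross = εσ·A_surf·T⁴  ⇒  T⁴ = S/(4σ).
T⁴ = 1.00·153/(4·5.67×10⁻⁸) = 6.746×10⁸ K⁴.
T = (6.746×10⁸)^(1/4).

T ≈ 161 K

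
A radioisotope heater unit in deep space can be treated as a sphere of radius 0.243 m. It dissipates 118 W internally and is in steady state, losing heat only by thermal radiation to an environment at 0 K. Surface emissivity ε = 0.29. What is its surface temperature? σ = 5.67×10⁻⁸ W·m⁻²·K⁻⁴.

Steady state: internal power = radiated power, P = εσA T⁴.
Radiating area A = 4πr² = 0.7420 m².
T⁴ = P/(εσA) = 118/(0.29·5.67×10⁻⁸·0.7420) = 9.671×10⁹ K⁴.
T = (9.671×10⁹)^(1/4).

T ≈ 314 K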